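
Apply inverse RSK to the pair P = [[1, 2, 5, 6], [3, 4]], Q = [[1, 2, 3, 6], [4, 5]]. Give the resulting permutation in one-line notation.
Reverse the RSK construction: for i from n down to 1, find the cell of Q containing i, remove the entry at that cell from P, and reverse-bump it up through P; the value ejected from row 1 is w(i).

Step i=6: Q has 6 at row 1, column 4; remove that cell from P, ejecting 6. So w(6) = 6. P is now [[1, 2, 5], [3, 4]].
Step i=5: Q has 5 at row 2, column 2; remove 4 from row 2 of P and reverse-bump: 4 enters row 1 and ejects 2. So w(5) = 2. P is now [[1, 4, 5], [3]].
Step i=4: Q has 4 at row 2, column 1; remove 3 from row 2 of P and reverse-bump: 3 enters row 1 and ejects 1. So w(4) = 1. P is now [[3, 4, 5]].
Step i=3: Q has 3 at row 1, column 3; remove that cell from P, ejecting 5. So w(3) = 5. P is now [[3, 4]].
Step i=2: Q has 2 at row 1, column 2; remove that cell from P, ejecting 4. So w(2) = 4. P is now [[3]].
Step i=1: Q has 1 at row 1, column 1; remove that cell from P, ejecting 3. So w(1) = 3. P is now [].

So w = 3 4 5 1 2 6.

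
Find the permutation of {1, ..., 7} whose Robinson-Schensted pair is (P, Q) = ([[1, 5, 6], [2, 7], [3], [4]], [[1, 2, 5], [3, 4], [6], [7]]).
4 7 3 5 6 2 1

Reverse RSK: for i = n, n-1, ..., 1, locate i in Q, remove the corresponding corner cell from P, and reverse-bump its entry up through P; the value ejected from row 1 is w(i).

So w = 4 7 3 5 6 2 1.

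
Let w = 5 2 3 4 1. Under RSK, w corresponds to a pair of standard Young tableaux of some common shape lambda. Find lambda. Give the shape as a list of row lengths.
[3, 1, 1]

Row-insert each entry into an empty tableau.

After inserting 5: P = [[5]].
After inserting 2: P = [[2], [5]].
After inserting 3: P = [[2, 3], [5]].
After inserting 4: P = [[2, 3, 4], [5]].
After inserting 1: P = [[1, 3, 4], [2], [5]].

The final insertion tableau P = [[1, 3, 4], [2], [5]] has shape [3, 1, 1].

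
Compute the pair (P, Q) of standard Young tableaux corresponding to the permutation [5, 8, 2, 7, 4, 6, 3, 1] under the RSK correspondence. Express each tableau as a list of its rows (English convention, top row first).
P = [[1, 3, 6], [2, 7], [4], [5], [8]], Q = [[1, 2, 6], [3, 4], [5], [7], [8]]

Insert each entry of the permutation into P by Schensted row insertion, recording in Q the position of each new cell.

Insert 5: appended to row 1. P = [[5]].
Insert 8: appended to row 1. P = [[5, 8]].
Insert 2: 2 bumps 5 from row 1; 5 starts row 2. P = [[2, 8], [5]].
Insert 7: 7 bumps 8 from row 1; 8 appends to row 2. P = [[2, 7], [5, 8]].
Insert 4: 4 bumps 7 from row 1; 7 bumps 8 from row 2; 8 starts row 3. P = [[2, 4], [5, 7], [8]].
Insert 6: appended to row 1. P = [[2, 4, 6], [5, 7], [8]].
Insert 3: 3 bumps 4 from row 1; 4 bumps 5 from row 2; 5 bumps 8 from row 3; 8 starts row 4. P = [[2, 3, 6], [4, 7], [5], [8]].
Insert 1: 1 bumps 2 from row 1; 2 bumps 4 from row 2; 4 bumps 5 from row 3; 5 bumps 8 from row 4; 8 starts row 5. P = [[1, 3, 6], [2, 7], [4], [5], [8]].

So P = [[1, 3, 6], [2, 7], [4], [5], [8]], Q = [[1, 2, 6], [3, 4], [5], [7], [8]].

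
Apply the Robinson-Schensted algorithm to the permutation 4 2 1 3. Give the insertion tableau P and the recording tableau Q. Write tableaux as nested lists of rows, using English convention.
P = [[1, 3], [2], [4]], Q = [[1, 4], [2], [3]]

Insert each entry of the permutation into P by Schensted row insertion, recording in Q the position of each new cell.

After inserting 4: P = [[4]].
After inserting 2: P = [[2], [4]].
After inserting 1: P = [[1], [2], [4]].
After inserting 3: P = [[1, 3], [2], [4]].

So P = [[1, 3], [2], [4]], Q = [[1, 4], [2], [3]].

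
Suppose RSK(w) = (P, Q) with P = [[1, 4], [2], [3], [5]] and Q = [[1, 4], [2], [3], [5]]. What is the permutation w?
Reverse the RSK construction: for i from n down to 1, find the cell of Q containing i, remove the entry at that cell from P, and reverse-bump it up through P; the value ejected from row 1 is w(i).

Step i=5: Q has 5 at row 4, column 1; remove 5 from row 4 of P and reverse-bump: 5 enters row 3 and ejects 3; 3 enters row 2 and ejects 2; 2 enters row 1 and ejects 1. So w(5) = 1. P is now [[2, 4], [3], [5]].
Step i=4: Q has 4 at row 1, column 2; remove that cell from P, ejecting 4. So w(4) = 4. P is now [[2], [3], [5]].
Step i=3: Q has 3 at row 3, column 1; remove 5 from row 3 of P and reverse-bump: 5 enters row 2 and ejects 3; 3 enters row 1 and ejects 2. So w(3) = 2. P is now [[3], [5]].
Step i=2: Q has 2 at row 2, column 1; remove 5 from row 2 of P and reverse-bump: 5 enters row 1 and ejects 3. So w(2) = 3. P is now [[5]].
Step i=1: Q has 1 at row 1, column 1; remove that cell from P, ejecting 5. So w(1) = 5. P is now [].

So w = 5 3 2 4 1.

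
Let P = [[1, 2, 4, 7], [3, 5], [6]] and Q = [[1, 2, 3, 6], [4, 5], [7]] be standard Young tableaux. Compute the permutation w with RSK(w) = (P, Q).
Reverse RSK: for i = n, n-1, ..., 1, locate i in Q, remove the corresponding corner cell from P, and reverse-bump its entry up through P; the value ejected from row 1 is w(i).

So w = 1 3 6 2 5 7 4.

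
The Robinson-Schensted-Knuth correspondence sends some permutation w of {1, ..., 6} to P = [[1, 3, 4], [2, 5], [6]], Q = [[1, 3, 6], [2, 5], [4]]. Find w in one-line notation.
6 2 5 1 3 4

Reverse the RSK construction: for i from n down to 1, find the cell of Q containing i, remove the entry at that cell from P, and reverse-bump it up through P; the value ejected from row 1 is w(i).

Step i=6: Q has 6 at row 1, column 3; remove that cell from P, ejecting 4. So w(6) = 4. P is now [[1, 3], [2, 5], [6]].
Step i=5: Q has 5 at row 2, column 2; remove 5 from row 2 of P and reverse-bump: 5 enters row 1 and ejects 3. So w(5) = 3. P is now [[1, 5], [2], [6]].
Step i=4: Q has 4 at row 3, column 1; remove 6 from row 3 of P and reverse-bump: 6 enters row 2 and ejects 2; 2 enters row 1 and ejects 1. So w(4) = 1. P is now [[2, 5], [6]].
Step i=3: Q has 3 at row 1, column 2; remove that cell from P, ejecting 5. So w(3) = 5. P is now [[2], [6]].
Step i=2: Q has 2 at row 2, column 1; remove 6 from row 2 of P and reverse-bump: 6 enters row 1 and ejects 2. So w(2) = 2. P is now [[6]].
Step i=1: Q has 1 at row 1, column 1; remove that cell from P, ejecting 6. So w(1) = 6. P is now [].

So w = 6 2 5 1 3 4.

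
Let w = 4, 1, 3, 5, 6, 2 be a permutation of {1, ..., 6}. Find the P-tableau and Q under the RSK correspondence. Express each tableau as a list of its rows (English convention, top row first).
P = [[1, 2, 5, 6], [3], [4]], Q = [[1, 3, 4, 5], [2], [6]]

Insert each entry of the permutation into P by Schensted row insertion, recording in Q the position of each new cell.

Insert 4: appended to row 1. P = [[4]].
Insert 1: 1 bumps 4 from row 1; 4 starts row 2. P = [[1], [4]].
Insert 3: appended to row 1. P = [[1, 3], [4]].
Insert 5: appended to row 1. P = [[1, 3, 5], [4]].
Insert 6: appended to row 1. P = [[1, 3, 5, 6], [4]].
Insert 2: 2 bumps 3 from row 1; 3 bumps 4 from row 2; 4 starts row 3. P = [[1, 2, 5, 6], [3], [4]].

So P = [[1, 2, 5, 6], [3], [4]], Q = [[1, 3, 4, 5], [2], [6]].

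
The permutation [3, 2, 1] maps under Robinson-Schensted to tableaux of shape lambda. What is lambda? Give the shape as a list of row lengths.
Row-insert each entry into an empty tableau.

After inserting 3: P = [[3]].
After inserting 2: P = [[2], [3]].
After inserting 1: P = [[1], [2], [3]].

The final insertion tableau P = [[1], [2], [3]] has shape [1, 1, 1].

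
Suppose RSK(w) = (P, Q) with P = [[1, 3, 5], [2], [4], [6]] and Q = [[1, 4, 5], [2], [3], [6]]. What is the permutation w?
Reverse RSK: for i = n, n-1, ..., 1, locate i in Q, remove the corresponding corner cell from P, and reverse-bump its entry up through P; the value ejected from row 1 is w(i).

So w = 6 4 2 3 5 1.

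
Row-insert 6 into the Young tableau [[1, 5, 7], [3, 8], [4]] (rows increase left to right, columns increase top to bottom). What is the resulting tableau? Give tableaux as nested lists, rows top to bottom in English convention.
[[1, 5, 6], [3, 7], [4, 8]]

In row 1, 6 replaces 7 (the leftmost entry greater than 6); 7 is bumped to row 2. In row 2, 7 replaces 8 (the leftmost entry greater than 7); 8 is bumped to row 3. 8 is appended to row 3. The new tableau is [[1, 5, 6], [3, 7], [4, 8]].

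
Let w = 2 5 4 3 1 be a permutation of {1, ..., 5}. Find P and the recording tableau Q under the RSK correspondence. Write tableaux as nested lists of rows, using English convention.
Insert each entry of the permutation into P by Schensted row insertion, recording in Q the position of each new cell.

Insert 2: appended to row 1. P = [[2]], Q = [[1]].
Insert 5: appended to row 1. P = [[2, 5]], Q = [[1, 2]].
Insert 4: 4 bumps 5 from row 1; 5 starts row 2. P = [[2, 4], [5]], Q = [[1, 2], [3]].
Insert 3: 3 bumps 4 from row 1; 4 bumps 5 from row 2; 5 starts row 3. P = [[2, 3], [4], [5]], Q = [[1, 2], [3], [4]].
Insert 1: 1 bumps 2 from row 1; 2 bumps 4 from row 2; 4 bumps 5 from row 3; 5 starts row 4. P = [[1, 3], [2], [4], [5]], Q = [[1, 2], [3], [4], [5]].

So P = [[1, 3], [2], [4], [5]], Q = [[1, 2], [3], [4], [5]].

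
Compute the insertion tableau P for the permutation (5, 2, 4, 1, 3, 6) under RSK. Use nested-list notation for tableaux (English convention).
P = [[1, 3, 6], [2, 4], [5]]

Insert 5: appended to row 1. P = [[5]].
Insert 2: 2 bumps 5 from row 1; 5 starts row 2. P = [[2], [5]].
Insert 4: appended to row 1. P = [[2, 4], [5]].
Insert 1: 1 bumps 2 from row 1; 2 bumps 5 from row 2; 5 starts row 3. P = [[1, 4], [2], [5]].
Insert 3: 3 bumps 4 from row 1; 4 appends to row 2. P = [[1, 3], [2, 4], [5]].
Insert 6: appended to row 1. P = [[1, 3, 6], [2, 4], [5]].

So P = [[1, 3, 6], [2, 4], [5]].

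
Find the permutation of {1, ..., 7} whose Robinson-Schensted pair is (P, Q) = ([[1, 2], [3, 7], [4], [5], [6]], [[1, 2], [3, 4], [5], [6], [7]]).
6 7 1 5 4 3 2

Reverse the RSK construction: for i from n down to 1, find the cell of Q containing i, remove the entry at that cell from P, and reverse-bump it up through P; the value ejected from row 1 is w(i).

Step i=7: Q has 7 at row 5, column 1; remove 6 from row 5 of P and reverse-bump: 6 enters row 4 and ejects 5; 5 enters row 3 and ejects 4; 4 enters row 2 and ejects 3; 3 enters row 1 and ejects 2. So w(7) = 2. P is now [[1, 3], [4, 7], [5], [6]].
Step i=6: Q has 6 at row 4, column 1; remove 6 from row 4 of P and reverse-bump: 6 enters row 3 and ejects 5; 5 enters row 2 and ejects 4; 4 enters row 1 and ejects 3. So w(6) = 3. P is now [[1, 4], [5, 7], [6]].
Step i=5: Q has 5 at row 3, column 1; remove 6 from row 3 of P and reverse-bump: 6 enters row 2 and ejects 5; 5 enters row 1 and ejects 4. So w(5) = 4. P is now [[1, 5], [6, 7]].
Step i=4: Q has 4 at row 2, column 2; remove 7 from row 2 of P and reverse-bump: 7 enters row 1 and ejects 5. So w(4) = 5. P is now [[1, 7], [6]].
Step i=3: Q has 3 at row 2, column 1; remove 6 from row 2 of P and reverse-bump: 6 enters row 1 and ejects 1. So w(3) = 1. P is now [[6, 7]].
Step i=2: Q has 2 at row 1, column 2; remove that cell from P, ejecting 7. So w(2) = 7. P is now [[6]].
Step i=1: Q has 1 at row 1, column 1; remove that cell from P, ejecting 6. So w(1) = 6. P is now [].

So w = 6 7 1 5 4 3 2.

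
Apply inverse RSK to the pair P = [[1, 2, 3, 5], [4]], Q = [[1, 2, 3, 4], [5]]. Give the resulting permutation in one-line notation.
Reverse RSK: for i = n, n-1, ..., 1, locate i in Q, remove the corresponding corner cell from P, and reverse-bump its entry up through P; the value ejected from row 1 is w(i).

So w = 1 2 4 5 3.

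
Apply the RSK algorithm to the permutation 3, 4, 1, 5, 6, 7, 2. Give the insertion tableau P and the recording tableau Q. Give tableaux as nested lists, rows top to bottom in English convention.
Insert each entry of the permutation into P by Schensted row insertion, recording in Q the position of each new cell.

Insert 3: appended to row 1. P = [[3]].
Insert 4: appended to row 1. P = [[3, 4]].
Insert 1: 1 bumps 3 from row 1; 3 starts row 2. P = [[1, 4], [3]].
Insert 5: appended to row 1. P = [[1, 4, 5], [3]].
Insert 6: appended to row 1. P = [[1, 4, 5, 6], [3]].
Insert 7: appended to row 1. P = [[1, 4, 5, 6, 7], [3]].
Insert 2: 2 bumps 4 from row 1; 4 appends to row 2. P = [[1, 2, 5, 6, 7], [3, 4]].

So P = [[1, 2, 5, 6, 7], [3, 4]], Q = [[1, 2, 4, 5, 6], [3, 7]].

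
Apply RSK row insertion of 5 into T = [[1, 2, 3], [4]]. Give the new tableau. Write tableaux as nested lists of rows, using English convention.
[[1, 2, 3, 5], [4]]

5 is larger than every entry of row 1, so it is appended to row 1. The new tableau is [[1, 2, 3, 5], [4]].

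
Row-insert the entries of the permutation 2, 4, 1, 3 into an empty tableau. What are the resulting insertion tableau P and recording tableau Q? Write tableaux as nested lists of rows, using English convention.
P = [[1, 3], [2, 4]], Q = [[1, 2], [3, 4]]

Insert each entry of the permutation into P by Schensted row insertion, recording in Q the position of each new cell.

Insert 2: appended to row 1. P = [[2]], Q = [[1]].
Insert 4: appended to row 1. P = [[2, 4]], Q = [[1, 2]].
Insert 1: 1 bumps 2 from row 1; 2 starts row 2. P = [[1, 4], [2]], Q = [[1, 2], [3]].
Insert 3: 3 bumps 4 from row 1; 4 appends to row 2. P = [[1, 3], [2, 4]], Q = [[1, 2], [3, 4]].

So P = [[1, 3], [2, 4]], Q = [[1, 2], [3, 4]].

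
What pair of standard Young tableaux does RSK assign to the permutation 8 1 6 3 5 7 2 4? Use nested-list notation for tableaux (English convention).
P = [[1, 2, 4, 7], [3, 5], [6], [8]], Q = [[1, 3, 5, 6], [2, 8], [4], [7]]

Insert each entry of the permutation into P by Schensted row insertion, recording in Q the position of each new cell.

Insert 8: appended to row 1. P = [[8]].
Insert 1: 1 bumps 8 from row 1; 8 starts row 2. P = [[1], [8]].
Insert 6: appended to row 1. P = [[1, 6], [8]].
Insert 3: 3 bumps 6 from row 1; 6 bumps 8 from row 2; 8 starts row 3. P = [[1, 3], [6], [8]].
Insert 5: appended to row 1. P = [[1, 3, 5], [6], [8]].
Insert 7: appended to row 1. P = [[1, 3, 5, 7], [6], [8]].
Insert 2: 2 bumps 3 from row 1; 3 bumps 6 from row 2; 6 bumps 8 from row 3; 8 starts row 4. P = [[1, 2, 5, 7], [3], [6], [8]].
Insert 4: 4 bumps 5 from row 1; 5 appends to row 2. P = [[1, 2, 4, 7], [3, 5], [6], [8]].

So P = [[1, 2, 4, 7], [3, 5], [6], [8]], Q = [[1, 3, 5, 6], [2, 8], [4], [7]].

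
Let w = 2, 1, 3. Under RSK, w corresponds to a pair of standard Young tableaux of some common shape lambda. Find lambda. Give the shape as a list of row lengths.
[2, 1]

RSK row insertion gives P = [[1, 3], [2]], which has shape [2, 1].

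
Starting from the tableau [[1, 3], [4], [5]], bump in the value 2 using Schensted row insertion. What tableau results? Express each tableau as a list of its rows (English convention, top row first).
[[1, 2], [3], [4], [5]]

In row 1, 2 replaces 3 (the leftmost entry greater than 2); 3 is bumped to row 2. In row 2, 3 replaces 4 (the leftmost entry greater than 3); 4 is bumped to row 3. In row 3, 4 replaces 5 (the leftmost entry greater than 4); 5 is bumped to row 4. 5 starts a new row 4. The new tableau is [[1, 2], [3], [4], [5]].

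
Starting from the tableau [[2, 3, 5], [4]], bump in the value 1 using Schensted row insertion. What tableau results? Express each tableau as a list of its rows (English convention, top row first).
In row 1, 1 replaces 2 (the leftmost entry greater than 1); 2 is bumped to row 2. In row 2, 2 replaces 4 (the leftmost entry greater than 2); 4 is bumped to row 3. 4 starts a new row 3. The new tableau is [[1, 3, 5], [2], [4]].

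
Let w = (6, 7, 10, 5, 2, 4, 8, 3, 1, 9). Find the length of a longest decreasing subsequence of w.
5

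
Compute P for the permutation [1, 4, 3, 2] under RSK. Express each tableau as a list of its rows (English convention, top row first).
P = [[1, 2], [3], [4]]

Insert 1: appended to row 1. P = [[1]].
Insert 4: appended to row 1. P = [[1, 4]].
Insert 3: 3 bumps 4 from row 1; 4 starts row 2. P = [[1, 3], [4]].
Insert 2: 2 bumps 3 from row 1; 3 bumps 4 from row 2; 4 starts row 3. P = [[1, 2], [3], [4]].

So P = [[1, 2], [3], [4]].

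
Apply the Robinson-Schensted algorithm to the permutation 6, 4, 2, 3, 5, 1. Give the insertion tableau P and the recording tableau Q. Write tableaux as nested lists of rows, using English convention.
P = [[1, 3, 5], [2], [4], [6]], Q = [[1, 4, 5], [2], [3], [6]]

Insert each entry of the permutation into P by Schensted row insertion, recording in Q the position of each new cell.

Insert 6: appended to row 1. P = [[6]].
Insert 4: 4 bumps 6 from row 1; 6 starts row 2. P = [[4], [6]].
Insert 2: 2 bumps 4 from row 1; 4 bumps 6 from row 2; 6 starts row 3. P = [[2], [4], [6]].
Insert 3: appended to row 1. P = [[2, 3], [4], [6]].
Insert 5: appended to row 1. P = [[2, 3, 5], [4], [6]].
Insert 1: 1 bumps 2 from row 1; 2 bumps 4 from row 2; 4 bumps 6 from row 3; 6 starts row 4. P = [[1, 3, 5], [2], [4], [6]].

So P = [[1, 3, 5], [2], [4], [6]], Q = [[1, 4, 5], [2], [3], [6]].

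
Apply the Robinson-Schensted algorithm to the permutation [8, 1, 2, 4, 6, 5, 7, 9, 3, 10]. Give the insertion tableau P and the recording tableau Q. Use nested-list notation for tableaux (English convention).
Insert each entry of the permutation into P by Schensted row insertion, recording in Q the position of each new cell.

Insert 8: appended to row 1. P = [[8]], Q = [[1]].
Insert 1: 1 bumps 8 from row 1; 8 starts row 2. P = [[1], [8]], Q = [[1], [2]].
Insert 2: appended to row 1. P = [[1, 2], [8]], Q = [[1, 3], [2]].
Insert 4: appended to row 1. P = [[1, 2, 4], [8]], Q = [[1, 3, 4], [2]].
Insert 6: appended to row 1. P = [[1, 2, 4, 6], [8]], Q = [[1, 3, 4, 5], [2]].
Insert 5: 5 bumps 6 from row 1; 6 bumps 8 from row 2; 8 starts row 3. P = [[1, 2, 4, 5], [6], [8]], Q = [[1, 3, 4, 5], [2], [6]].
Insert 7: appended to row 1. P = [[1, 2, 4, 5, 7], [6], [8]], Q = [[1, 3, 4, 5, 7], [2], [6]].
Insert 9: appended to row 1. P = [[1, 2, 4, 5, 7, 9], [6], [8]], Q = [[1, 3, 4, 5, 7, 8], [2], [6]].
Insert 3: 3 bumps 4 from row 1; 4 bumps 6 from row 2; 6 bumps 8 from row 3; 8 starts row 4. P = [[1, 2, 3, 5, 7, 9], [4], [6], [8]], Q = [[1, 3, 4, 5, 7, 8], [2], [6], [9]].
Insert 10: appended to row 1. P = [[1, 2, 3, 5, 7, 9, 10], [4], [6], [8]], Q = [[1, 3, 4, 5, 7, 8, 10], [2], [6], [9]].

So P = [[1, 2, 3, 5, 7, 9, 10], [4], [6], [8]], Q = [[1, 3, 4, 5, 7, 8, 10], [2], [6], [9]].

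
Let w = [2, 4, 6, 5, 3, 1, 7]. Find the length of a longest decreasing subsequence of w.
4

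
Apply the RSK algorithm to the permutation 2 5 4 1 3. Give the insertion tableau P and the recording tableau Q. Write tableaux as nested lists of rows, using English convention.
P = [[1, 3], [2, 4], [5]], Q = [[1, 2], [3, 5], [4]]

Insert each entry of the permutation into P by Schensted row insertion, recording in Q the position of each new cell.

Insert 2: appended to row 1. P = [[2]].
Insert 5: appended to row 1. P = [[2, 5]].
Insert 4: 4 bumps 5 from row 1; 5 starts row 2. P = [[2, 4], [5]].
Insert 1: 1 bumps 2 from row 1; 2 bumps 5 from row 2; 5 starts row 3. P = [[1, 4], [2], [5]].
Insert 3: 3 bumps 4 from row 1; 4 appends to row 2. P = [[1, 3], [2, 4], [5]].

So P = [[1, 3], [2, 4], [5]], Q = [[1, 2], [3, 5], [4]].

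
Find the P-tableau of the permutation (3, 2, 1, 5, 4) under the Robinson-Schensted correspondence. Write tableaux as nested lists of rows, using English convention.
Insert 3: appended to row 1. P = [[3]].
Insert 2: 2 bumps 3 from row 1; 3 starts row 2. P = [[2], [3]].
Insert 1: 1 bumps 2 from row 1; 2 bumps 3 from row 2; 3 starts row 3. P = [[1], [2], [3]].
Insert 5: appended to row 1. P = [[1, 5], [2], [3]].
Insert 4: 4 bumps 5 from row 1; 5 appends to row 2. P = [[1, 4], [2, 5], [3]].

So P = [[1, 4], [2, 5], [3]].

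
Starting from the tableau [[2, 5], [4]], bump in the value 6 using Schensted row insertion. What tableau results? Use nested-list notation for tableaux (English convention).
6 is larger than every entry of row 1, so it is appended to row 1. The new tableau is [[2, 5, 6], [4]].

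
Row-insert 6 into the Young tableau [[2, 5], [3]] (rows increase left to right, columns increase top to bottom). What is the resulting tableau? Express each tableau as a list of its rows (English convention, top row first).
[[2, 5, 6], [3]]

6 is larger than every entry of row 1, so it is appended to row 1. The new tableau is [[2, 5, 6], [3]].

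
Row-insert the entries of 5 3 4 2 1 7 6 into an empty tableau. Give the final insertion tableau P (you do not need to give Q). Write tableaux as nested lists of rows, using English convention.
P = [[1, 4, 6], [2, 7], [3], [5]]

Insert 5: appended to row 1. P = [[5]].
Insert 3: 3 bumps 5 from row 1; 5 starts row 2. P = [[3], [5]].
Insert 4: appended to row 1. P = [[3, 4], [5]].
Insert 2: 2 bumps 3 from row 1; 3 bumps 5 from row 2; 5 starts row 3. P = [[2, 4], [3], [5]].
Insert 1: 1 bumps 2 from row 1; 2 bumps 3 from row 2; 3 bumps 5 from row 3; 5 starts row 4. P = [[1, 4], [2], [3], [5]].
Insert 7: appended to row 1. P = [[1, 4, 7], [2], [3], [5]].
Insert 6: 6 bumps 7 from row 1; 7 appends to row 2. P = [[1, 4, 6], [2, 7], [3], [5]].

So P = [[1, 4, 6], [2, 7], [3], [5]].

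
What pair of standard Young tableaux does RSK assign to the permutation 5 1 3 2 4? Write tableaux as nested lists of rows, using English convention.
Insert each entry of the permutation into P by Schensted row insertion, recording in Q the position of each new cell.

Insert 5: appended to row 1. P = [[5]], Q = [[1]].
Insert 1: 1 bumps 5 from row 1; 5 starts row 2. P = [[1], [5]], Q = [[1], [2]].
Insert 3: appended to row 1. P = [[1, 3], [5]], Q = [[1, 3], [2]].
Insert 2: 2 bumps 3 from row 1; 3 bumps 5 from row 2; 5 starts row 3. P = [[1, 2], [3], [5]], Q = [[1, 3], [2], [4]].
Insert 4: appended to row 1. P = [[1, 2, 4], [3], [5]], Q = [[1, 3, 5], [2], [4]].

So P = [[1, 2, 4], [3], [5]], Q = [[1, 3, 5], [2], [4]].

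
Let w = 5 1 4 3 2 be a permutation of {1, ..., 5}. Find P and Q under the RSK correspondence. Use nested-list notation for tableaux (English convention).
Insert each entry of the permutation into P by Schensted row insertion, recording in Q the position of each new cell.

Insert 5: appended to row 1. P = [[5]].
Insert 1: 1 bumps 5 from row 1; 5 starts row 2. P = [[1], [5]].
Insert 4: appended to row 1. P = [[1, 4], [5]].
Insert 3: 3 bumps 4 from row 1; 4 bumps 5 from row 2; 5 starts row 3. P = [[1, 3], [4], [5]].
Insert 2: 2 bumps 3 from row 1; 3 bumps 4 from row 2; 4 bumps 5 from row 3; 5 starts row 4. P = [[1, 2], [3], [4], [5]].

So P = [[1, 2], [3], [4], [5]], Q = [[1, 3], [2], [4], [5]].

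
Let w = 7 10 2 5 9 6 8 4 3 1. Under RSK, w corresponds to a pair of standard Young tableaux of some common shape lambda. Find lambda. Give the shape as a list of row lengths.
[4, 2, 1, 1, 1, 1]

Row-insert each entry into an empty tableau.

After inserting 7: P = [[7]].
After inserting 10: P = [[7, 10]].
After inserting 2: P = [[2, 10], [7]].
After inserting 5: P = [[2, 5], [7, 10]].
After inserting 9: P = [[2, 5, 9], [7, 10]].
After inserting 6: P = [[2, 5, 6], [7, 9], [10]].
After inserting 8: P = [[2, 5, 6, 8], [7, 9], [10]].
After inserting 4: P = [[2, 4, 6, 8], [5, 9], [7], [10]].
After inserting 3: P = [[2, 3, 6, 8], [4, 9], [5], [7], [10]].
After inserting 1: P = [[1, 3, 6, 8], [2, 9], [4], [5], [7], [10]].

The final insertion tableau P = [[1, 3, 6, 8], [2, 9], [4], [5], [7], [10]] has shape [4, 2, 1, 1, 1, 1].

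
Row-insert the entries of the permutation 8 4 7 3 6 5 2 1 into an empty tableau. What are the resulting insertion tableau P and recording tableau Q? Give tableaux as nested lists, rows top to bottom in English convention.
Insert each entry of the permutation into P by Schensted row insertion, recording in Q the position of each new cell.

Insert 8: appended to row 1. P = [[8]].
Insert 4: 4 bumps 8 from row 1; 8 starts row 2. P = [[4], [8]].
Insert 7: appended to row 1. P = [[4, 7], [8]].
Insert 3: 3 bumps 4 from row 1; 4 bumps 8 from row 2; 8 starts row 3. P = [[3, 7], [4], [8]].
Insert 6: 6 bumps 7 from row 1; 7 appends to row 2. P = [[3, 6], [4, 7], [8]].
Insert 5: 5 bumps 6 from row 1; 6 bumps 7 from row 2; 7 bumps 8 from row 3; 8 starts row 4. P = [[3, 5], [4, 6], [7], [8]].
Insert 2: 2 bumps 3 from row 1; 3 bumps 4 from row 2; 4 bumps 7 from row 3; 7 bumps 8 from row 4; 8 starts row 5. P = [[2, 5], [3, 6], [4], [7], [8]].
Insert 1: 1 bumps 2 from row 1; 2 bumps 3 from row 2; 3 bumps 4 from row 3; 4 bumps 7 from row 4; 7 bumps 8 from row 5; 8 starts row 6. P = [[1, 5], [2, 6], [3], [4], [7], [8]].

So P = [[1, 5], [2, 6], [3], [4], [7], [8]], Q = [[1, 3], [2, 5], [4], [6], [7], [8]].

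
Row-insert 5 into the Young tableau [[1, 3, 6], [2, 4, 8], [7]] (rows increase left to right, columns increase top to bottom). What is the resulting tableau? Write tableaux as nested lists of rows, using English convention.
In row 1, 5 replaces 6 (the leftmost entry greater than 5); 6 is bumped to row 2. In row 2, 6 replaces 8 (the leftmost entry greater than 6); 8 is bumped to row 3. 8 is appended to row 3. The new tableau is [[1, 3, 5], [2, 4, 6], [7, 8]].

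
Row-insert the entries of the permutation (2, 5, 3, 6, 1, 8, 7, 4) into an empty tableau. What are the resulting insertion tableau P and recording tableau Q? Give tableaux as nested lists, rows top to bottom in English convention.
P = [[1, 3, 4, 7], [2, 6], [5, 8]], Q = [[1, 2, 4, 6], [3, 7], [5, 8]]

Insert each entry of the permutation into P by Schensted row insertion, recording in Q the position of each new cell.

Insert 2: appended to row 1. P = [[2]].
Insert 5: appended to row 1. P = [[2, 5]].
Insert 3: 3 bumps 5 from row 1; 5 starts row 2. P = [[2, 3], [5]].
Insert 6: appended to row 1. P = [[2, 3, 6], [5]].
Insert 1: 1 bumps 2 from row 1; 2 bumps 5 from row 2; 5 starts row 3. P = [[1, 3, 6], [2], [5]].
Insert 8: appended to row 1. P = [[1, 3, 6, 8], [2], [5]].
Insert 7: 7 bumps 8 from row 1; 8 appends to row 2. P = [[1, 3, 6, 7], [2, 8], [5]].
Insert 4: 4 bumps 6 from row 1; 6 bumps 8 from row 2; 8 appends to row 3. P = [[1, 3, 4, 7], [2, 6], [5, 8]].

So P = [[1, 3, 4, 7], [2, 6], [5, 8]], Q = [[1, 2, 4, 6], [3, 7], [5, 8]].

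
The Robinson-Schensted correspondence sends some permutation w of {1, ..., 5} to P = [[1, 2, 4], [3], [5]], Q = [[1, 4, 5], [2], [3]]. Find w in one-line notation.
Reverse the RSK construction: for i from n down to 1, find the cell of Q containing i, remove the entry at that cell from P, and reverse-bump it up through P; the value ejected from row 1 is w(i).

Step i=5: Q has 5 at row 1, column 3; remove that cell from P, ejecting 4. So w(5) = 4. P is now [[1, 2], [3], [5]].
Step i=4: Q has 4 at row 1, column 2; remove that cell from P, ejecting 2. So w(4) = 2. P is now [[1], [3], [5]].
Step i=3: Q has 3 at row 3, column 1; remove 5 from row 3 of P and reverse-bump: 5 enters row 2 and ejects 3; 3 enters row 1 and ejects 1. So w(3) = 1. P is now [[3], [5]].
Step i=2: Q has 2 at row 2, column 1; remove 5 from row 2 of P and reverse-bump: 5 enters row 1 and ejects 3. So w(2) = 3. P is now [[5]].
Step i=1: Q has 1 at row 1, column 1; remove that cell from P, ejecting 5. So w(1) = 5. P is now [].

So w = 5 3 1 2 4.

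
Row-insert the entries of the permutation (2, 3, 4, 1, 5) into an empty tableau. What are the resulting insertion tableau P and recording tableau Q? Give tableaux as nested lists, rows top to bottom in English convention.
Insert each entry of the permutation into P by Schensted row insertion, recording in Q the position of each new cell.

Insert 2: appended to row 1. P = [[2]], Q = [[1]].
Insert 3: appended to row 1. P = [[2, 3]], Q = [[1, 2]].
Insert 4: appended to row 1. P = [[2, 3, 4]], Q = [[1, 2, 3]].
Insert 1: 1 bumps 2 from row 1; 2 starts row 2. P = [[1, 3, 4], [2]], Q = [[1, 2, 3], [4]].
Insert 5: appended to row 1. P = [[1, 3, 4, 5], [2]], Q = [[1, 2, 3, 5], [4]].

So P = [[1, 3, 4, 5], [2]], Q = [[1, 2, 3, 5], [4]].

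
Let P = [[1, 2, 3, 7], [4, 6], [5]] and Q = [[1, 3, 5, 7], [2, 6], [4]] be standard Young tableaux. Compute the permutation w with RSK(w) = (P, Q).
Reverse the RSK construction: for i from n down to 1, find the cell of Q containing i, remove the entry at that cell from P, and reverse-bump it up through P; the value ejected from row 1 is w(i).

Step i=7: Q has 7 at row 1, column 4; remove that cell from P, ejecting 7. So w(7) = 7. P is now [[1, 2, 3], [4, 6], [5]].
Step i=6: Q has 6 at row 2, column 2; remove 6 from row 2 of P and reverse-bump: 6 enters row 1 and ejects 3. So w(6) = 3. P is now [[1, 2, 6], [4], [5]].
Step i=5: Q has 5 at row 1, column 3; remove that cell from P, ejecting 6. So w(5) = 6. P is now [[1, 2], [4], [5]].
Step i=4: Q has 4 at row 3, column 1; remove 5 from row 3 of P and reverse-bump: 5 enters row 2 and ejects 4; 4 enters row 1 and ejects 2. So w(4) = 2. P is now [[1, 4], [5]].
Step i=3: Q has 3 at row 1, column 2; remove that cell from P, ejecting 4. So w(3) = 4. P is now [[1], [5]].
Step i=2: Q has 2 at row 2, column 1; remove 5 from row 2 of P and reverse-bump: 5 enters row 1 and ejects 1. So w(2) = 1. P is now [[5]].
Step i=1: Q has 1 at row 1, column 1; remove that cell from P, ejecting 5. So w(1) = 5. P is now [].

So w = 5 1 4 2 6 3 7.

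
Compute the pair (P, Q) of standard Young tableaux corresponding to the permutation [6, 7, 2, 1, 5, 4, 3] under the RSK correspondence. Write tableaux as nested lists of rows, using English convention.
Insert each entry of the permutation into P by Schensted row insertion, recording in Q the position of each new cell.

Insert 6: appended to row 1. P = [[6]], Q = [[1]].
Insert 7: appended to row 1. P = [[6, 7]], Q = [[1, 2]].
Insert 2: 2 bumps 6 from row 1; 6 starts row 2. P = [[2, 7], [6]], Q = [[1, 2], [3]].
Insert 1: 1 bumps 2 from row 1; 2 bumps 6 from row 2; 6 starts row 3. P = [[1, 7], [2], [6]], Q = [[1, 2], [3], [4]].
Insert 5: 5 bumps 7 from row 1; 7 appends to row 2. P = [[1, 5], [2, 7], [6]], Q = [[1, 2], [3, 5], [4]].
Insert 4: 4 bumps 5 from row 1; 5 bumps 7 from row 2; 7 appends to row 3. P = [[1, 4], [2, 5], [6, 7]], Q = [[1, 2], [3, 5], [4, 6]].
Insert 3: 3 bumps 4 from row 1; 4 bumps 5 from row 2; 5 bumps 6 from row 3; 6 starts row 4. P = [[1, 3], [2, 4], [5, 7], [6]], Q = [[1, 2], [3, 5], [4, 6], [7]].

So P = [[1, 3], [2, 4], [5, 7], [6]], Q = [[1, 2], [3, 5], [4, 6], [7]].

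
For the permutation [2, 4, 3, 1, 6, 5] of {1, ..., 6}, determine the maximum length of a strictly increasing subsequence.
3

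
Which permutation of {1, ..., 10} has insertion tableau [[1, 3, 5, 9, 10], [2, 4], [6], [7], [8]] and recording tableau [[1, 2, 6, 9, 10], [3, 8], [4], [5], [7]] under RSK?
2 8 7 6 4 5 1 3 9 10

Reverse the RSK construction: for i from n down to 1, find the cell of Q containing i, remove the entry at that cell from P, and reverse-bump it up through P; the value ejected from row 1 is w(i).

Step i=10: Q has 10 at row 1, column 5; remove that cell from P, ejecting 10. So w(10) = 10. P is now [[1, 3, 5, 9], [2, 4], [6], [7], [8]].
Step i=9: Q has 9 at row 1, column 4; remove that cell from P, ejecting 9. So w(9) = 9. P is now [[1, 3, 5], [2, 4], [6], [7], [8]].
Step i=8: Q has 8 at row 2, column 2; remove 4 from row 2 of P and reverse-bump: 4 enters row 1 and ejects 3. So w(8) = 3. P is now [[1, 4, 5], [2], [6], [7], [8]].
Step i=7: Q has 7 at row 5, column 1; remove 8 from row 5 of P and reverse-bump: 8 enters row 4 and ejects 7; 7 enters row 3 and ejects 6; 6 enters row 2 and ejects 2; 2 enters row 1 and ejects 1. So w(7) = 1. P is now [[2, 4, 5], [6], [7], [8]].
Step i=6: Q has 6 at row 1, column 3; remove that cell from P, ejecting 5. So w(6) = 5. P is now [[2, 4], [6], [7], [8]].
Step i=5: Q has 5 at row 4, column 1; remove 8 from row 4 of P and reverse-bump: 8 enters row 3 and ejects 7; 7 enters row 2 and ejects 6; 6 enters row 1 and ejects 4. So w(5) = 4. P is now [[2, 6], [7], [8]].
Step i=4: Q has 4 at row 3, column 1; remove 8 from row 3 of P and reverse-bump: 8 enters row 2 and ejects 7; 7 enters row 1 and ejects 6. So w(4) = 6. P is now [[2, 7], [8]].
Step i=3: Q has 3 at row 2, column 1; remove 8 from row 2 of P and reverse-bump: 8 enters row 1 and ejects 7. So w(3) = 7. P is now [[2, 8]].
Step i=2: Q has 2 at row 1, column 2; remove that cell from P, ejecting 8. So w(2) = 8. P is now [[2]].
Step i=1: Q has 1 at row 1, column 1; remove that cell from P, ejecting 2. So w(1) = 2. P is now [].

So w = 2 8 7 6 4 5 1 3 9 10.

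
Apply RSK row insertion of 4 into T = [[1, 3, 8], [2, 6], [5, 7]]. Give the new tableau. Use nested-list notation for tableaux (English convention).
In row 1, 4 replaces 8 (the leftmost entry greater than 4); 8 is bumped to row 2. 8 is appended to row 2. The new tableau is [[1, 3, 4], [2, 6, 8], [5, 7]].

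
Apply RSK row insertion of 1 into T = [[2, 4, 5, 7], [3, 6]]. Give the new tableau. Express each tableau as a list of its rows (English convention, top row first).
In row 1, 1 replaces 2 (the leftmost entry greater than 1); 2 is bumped to row 2. In row 2, 2 replaces 3 (the leftmost entry greater than 2); 3 is bumped to row 3. 3 starts a new row 3. The new tableau is [[1, 4, 5, 7], [2, 6], [3]].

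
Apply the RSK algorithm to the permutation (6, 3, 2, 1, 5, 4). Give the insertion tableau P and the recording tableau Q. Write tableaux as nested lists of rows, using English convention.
P = [[1, 4], [2, 5], [3], [6]], Q = [[1, 5], [2, 6], [3], [4]]

Insert each entry of the permutation into P by Schensted row insertion, recording in Q the position of each new cell.

Insert 6: appended to row 1. P = [[6]], Q = [[1]].
Insert 3: 3 bumps 6 from row 1; 6 starts row 2. P = [[3], [6]], Q = [[1], [2]].
Insert 2: 2 bumps 3 from row 1; 3 bumps 6 from row 2; 6 starts row 3. P = [[2], [3], [6]], Q = [[1], [2], [3]].
Insert 1: 1 bumps 2 from row 1; 2 bumps 3 from row 2; 3 bumps 6 from row 3; 6 starts row 4. P = [[1], [2], [3], [6]], Q = [[1], [2], [3], [4]].
Insert 5: appended to row 1. P = [[1, 5], [2], [3], [6]], Q = [[1, 5], [2], [3], [4]].
Insert 4: 4 bumps 5 from row 1; 5 appends to row 2. P = [[1, 4], [2, 5], [3], [6]], Q = [[1, 5], [2, 6], [3], [4]].

So P = [[1, 4], [2, 5], [3], [6]], Q = [[1, 5], [2, 6], [3], [4]].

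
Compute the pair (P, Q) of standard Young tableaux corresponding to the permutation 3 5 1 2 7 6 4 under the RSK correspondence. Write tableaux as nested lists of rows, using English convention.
Insert each entry of the permutation into P by Schensted row insertion, recording in Q the position of each new cell.

Insert 3: appended to row 1. P = [[3]].
Insert 5: appended to row 1. P = [[3, 5]].
Insert 1: 1 bumps 3 from row 1; 3 starts row 2. P = [[1, 5], [3]].
Insert 2: 2 bumps 5 from row 1; 5 appends to row 2. P = [[1, 2], [3, 5]].
Insert 7: appended to row 1. P = [[1, 2, 7], [3, 5]].
Insert 6: 6 bumps 7 from row 1; 7 appends to row 2. P = [[1, 2, 6], [3, 5, 7]].
Insert 4: 4 bumps 6 from row 1; 6 bumps 7 from row 2; 7 starts row 3. P = [[1, 2, 4], [3, 5, 6], [7]].

So P = [[1, 2, 4], [3, 5, 6], [7]], Q = [[1, 2, 5], [3, 4, 6], [7]].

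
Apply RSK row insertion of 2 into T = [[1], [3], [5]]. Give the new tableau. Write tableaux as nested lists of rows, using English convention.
[[1, 2], [3], [5]]

2 is larger than every entry of row 1, so it is appended to row 1. The new tableau is [[1, 2], [3], [5]].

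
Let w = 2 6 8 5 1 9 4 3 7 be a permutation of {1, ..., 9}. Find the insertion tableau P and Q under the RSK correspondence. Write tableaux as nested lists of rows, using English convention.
Insert each entry of the permutation into P by Schensted row insertion, recording in Q the position of each new cell.

Insert 2: appended to row 1. P = [[2]].
Insert 6: appended to row 1. P = [[2, 6]].
Insert 8: appended to row 1. P = [[2, 6, 8]].
Insert 5: 5 bumps 6 from row 1; 6 starts row 2. P = [[2, 5, 8], [6]].
Insert 1: 1 bumps 2 from row 1; 2 bumps 6 from row 2; 6 starts row 3. P = [[1, 5, 8], [2], [6]].
Insert 9: appended to row 1. P = [[1, 5, 8, 9], [2], [6]].
Insert 4: 4 bumps 5 from row 1; 5 appends to row 2. P = [[1, 4, 8, 9], [2, 5], [6]].
Insert 3: 3 bumps 4 from row 1; 4 bumps 5 from row 2; 5 bumps 6 from row 3; 6 starts row 4. P = [[1, 3, 8, 9], [2, 4], [5], [6]].
Insert 7: 7 bumps 8 from row 1; 8 appends to row 2. P = [[1, 3, 7, 9], [2, 4, 8], [5], [6]].

So P = [[1, 3, 7, 9], [2, 4, 8], [5], [6]], Q = [[1, 2, 3, 6], [4, 7, 9], [5], [8]].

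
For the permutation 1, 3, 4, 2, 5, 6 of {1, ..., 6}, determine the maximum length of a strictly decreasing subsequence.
2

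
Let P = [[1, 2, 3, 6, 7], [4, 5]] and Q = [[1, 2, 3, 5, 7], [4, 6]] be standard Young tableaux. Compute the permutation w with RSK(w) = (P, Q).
Reverse the RSK construction: for i from n down to 1, find the cell of Q containing i, remove the entry at that cell from P, and reverse-bump it up through P; the value ejected from row 1 is w(i).

Step i=7: Q has 7 at row 1, column 5; remove that cell from P, ejecting 7. So w(7) = 7. P is now [[1, 2, 3, 6], [4, 5]].
Step i=6: Q has 6 at row 2, column 2; remove 5 from row 2 of P and reverse-bump: 5 enters row 1 and ejects 3. So w(6) = 3. P is now [[1, 2, 5, 6], [4]].
Step i=5: Q has 5 at row 1, column 4; remove that cell from P, ejecting 6. So w(5) = 6. P is now [[1, 2, 5], [4]].
Step i=4: Q has 4 at row 2, column 1; remove 4 from row 2 of P and reverse-bump: 4 enters row 1 and ejects 2. So w(4) = 2. P is now [[1, 4, 5]].
Step i=3: Q has 3 at row 1, column 3; remove that cell from P, ejecting 5. So w(3) = 5. P is now [[1, 4]].
Step i=2: Q has 2 at row 1, column 2; remove that cell from P, ejecting 4. So w(2) = 4. P is now [[1]].
Step i=1: Q has 1 at row 1, column 1; remove that cell from P, ejecting 1. So w(1) = 1. P is now [].

So w = 1 4 5 2 6 3 7.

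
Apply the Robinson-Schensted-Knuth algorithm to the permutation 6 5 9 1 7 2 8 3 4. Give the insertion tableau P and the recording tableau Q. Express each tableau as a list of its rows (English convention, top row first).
Insert each entry of the permutation into P by Schensted row insertion, recording in Q the position of each new cell.

Insert 6: appended to row 1. P = [[6]], Q = [[1]].
Insert 5: 5 bumps 6 from row 1; 6 starts row 2. P = [[5], [6]], Q = [[1], [2]].
Insert 9: appended to row 1. P = [[5, 9], [6]], Q = [[1, 3], [2]].
Insert 1: 1 bumps 5 from row 1; 5 bumps 6 from row 2; 6 starts row 3. P = [[1, 9], [5], [6]], Q = [[1, 3], [2], [4]].
Insert 7: 7 bumps 9 from row 1; 9 appends to row 2. P = [[1, 7], [5, 9], [6]], Q = [[1, 3], [2, 5], [4]].
Insert 2: 2 bumps 7 from row 1; 7 bumps 9 from row 2; 9 appends to row 3. P = [[1, 2], [5, 7], [6, 9]], Q = [[1, 3], [2, 5], [4, 6]].
Insert 8: appended to row 1. P = [[1, 2, 8], [5, 7], [6, 9]], Q = [[1, 3, 7], [2, 5], [4, 6]].
Insert 3: 3 bumps 8 from row 1; 8 appends to row 2. P = [[1, 2, 3], [5, 7, 8], [6, 9]], Q = [[1, 3, 7], [2, 5, 8], [4, 6]].
Insert 4: appended to row 1. P = [[1, 2, 3, 4], [5, 7, 8], [6, 9]], Q = [[1, 3, 7, 9], [2, 5, 8], [4, 6]].

So P = [[1, 2, 3, 4], [5, 7, 8], [6, 9]], Q = [[1, 3, 7, 9], [2, 5, 8], [4, 6]].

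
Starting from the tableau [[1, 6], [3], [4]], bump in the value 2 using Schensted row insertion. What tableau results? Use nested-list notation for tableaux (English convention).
In row 1, 2 replaces 6 (the leftmost entry greater than 2); 6 is bumped to row 2. 6 is appended to row 2. The new tableau is [[1, 2], [3, 6], [4]].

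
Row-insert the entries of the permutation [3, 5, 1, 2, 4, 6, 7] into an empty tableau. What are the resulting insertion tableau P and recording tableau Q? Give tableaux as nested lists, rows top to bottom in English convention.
P = [[1, 2, 4, 6, 7], [3, 5]], Q = [[1, 2, 5, 6, 7], [3, 4]]

Insert each entry of the permutation into P by Schensted row insertion, recording in Q the position of each new cell.

Insert 3: appended to row 1. P = [[3]].
Insert 5: appended to row 1. P = [[3, 5]].
Insert 1: 1 bumps 3 from row 1; 3 starts row 2. P = [[1, 5], [3]].
Insert 2: 2 bumps 5 from row 1; 5 appends to row 2. P = [[1, 2], [3, 5]].
Insert 4: appended to row 1. P = [[1, 2, 4], [3, 5]].
Insert 6: appended to row 1. P = [[1, 2, 4, 6], [3, 5]].
Insert 7: appended to row 1. P = [[1, 2, 4, 6, 7], [3, 5]].

So P = [[1, 2, 4, 6, 7], [3, 5]], Q = [[1, 2, 5, 6, 7], [3, 4]].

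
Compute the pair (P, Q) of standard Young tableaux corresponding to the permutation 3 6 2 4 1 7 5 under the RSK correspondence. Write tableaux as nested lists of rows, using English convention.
Insert each entry of the permutation into P by Schensted row insertion, recording in Q the position of each new cell.

Insert 3: appended to row 1. P = [[3]].
Insert 6: appended to row 1. P = [[3, 6]].
Insert 2: 2 bumps 3 from row 1; 3 starts row 2. P = [[2, 6], [3]].
Insert 4: 4 bumps 6 from row 1; 6 appends to row 2. P = [[2, 4], [3, 6]].
Insert 1: 1 bumps 2 from row 1; 2 bumps 3 from row 2; 3 starts row 3. P = [[1, 4], [2, 6], [3]].
Insert 7: appended to row 1. P = [[1, 4, 7], [2, 6], [3]].
Insert 5: 5 bumps 7 from row 1; 7 appends to row 2. P = [[1, 4, 5], [2, 6, 7], [3]].

So P = [[1, 4, 5], [2, 6, 7], [3]], Q = [[1, 2, 6], [3, 4, 7], [5]].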